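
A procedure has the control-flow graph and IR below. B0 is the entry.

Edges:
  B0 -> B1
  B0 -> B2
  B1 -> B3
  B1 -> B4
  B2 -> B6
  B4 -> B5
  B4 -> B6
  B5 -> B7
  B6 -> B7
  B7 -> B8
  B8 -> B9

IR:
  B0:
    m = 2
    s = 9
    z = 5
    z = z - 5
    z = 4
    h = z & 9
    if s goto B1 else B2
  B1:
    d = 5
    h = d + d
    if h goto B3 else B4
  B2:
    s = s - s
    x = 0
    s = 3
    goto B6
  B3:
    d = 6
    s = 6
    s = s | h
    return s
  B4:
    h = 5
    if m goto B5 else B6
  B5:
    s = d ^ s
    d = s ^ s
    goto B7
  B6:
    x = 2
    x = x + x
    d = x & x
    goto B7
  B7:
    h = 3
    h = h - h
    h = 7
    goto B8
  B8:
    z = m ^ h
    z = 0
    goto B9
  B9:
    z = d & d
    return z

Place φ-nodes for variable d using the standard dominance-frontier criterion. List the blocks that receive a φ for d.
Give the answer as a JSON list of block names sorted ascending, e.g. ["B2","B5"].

idom tree: B1←B0 B2←B0 B3←B1 B4←B1 B5←B4 B6←B0 B7←B0 B8←B7 B9←B8
Dom at joins:
  B6: preds {B2,B4}: {B0,B2} ∩ {B0,B1,B4} = {B0}; idom=B0
  B7: preds {B5,B6}: {B0,B1,B4,B5} ∩ {B0,B6} = {B0}; idom=B0

DF walk-up:
  B6←B2: walk B2 to B0
  B6←B4: walk B4→B1 to B0
  B7←B5: walk B5→B4→B1 to B0
  B7←B6: walk B6 to B0
  B0: DF=∅
  B1: DF={B6,B7}
  B2: DF={B6}
  B3: DF=∅
  B4: DF={B6,B7}
  B5: DF={B7}
  B6: DF={B7}
  B7: DF=∅
  B8: DF=∅
  B9: DF=∅

φ for d: defs {B1,B3,B5,B6}
  DF⁺ = {B6,B7}

Answer: ["B6", "B7"]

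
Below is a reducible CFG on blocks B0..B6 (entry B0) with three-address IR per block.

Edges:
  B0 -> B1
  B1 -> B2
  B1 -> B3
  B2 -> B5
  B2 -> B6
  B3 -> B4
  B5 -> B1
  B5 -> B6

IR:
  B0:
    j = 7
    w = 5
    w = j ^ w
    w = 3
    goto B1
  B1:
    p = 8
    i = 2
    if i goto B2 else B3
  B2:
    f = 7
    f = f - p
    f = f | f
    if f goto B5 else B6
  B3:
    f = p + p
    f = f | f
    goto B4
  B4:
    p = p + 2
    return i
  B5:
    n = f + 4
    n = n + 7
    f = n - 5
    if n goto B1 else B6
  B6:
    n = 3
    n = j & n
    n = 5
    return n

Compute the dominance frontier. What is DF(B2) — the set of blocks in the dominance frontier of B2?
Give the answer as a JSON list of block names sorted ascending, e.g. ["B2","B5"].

Answer: ["B1"]

Working:
idom tree: B1←B0 B2←B1 B3←B1 B4←B3 B5←B2 B6←B2
Join-block Dom:
  B1: preds {B0,B5}: {B0} ∩ {B0,B1,B2,B5} = {B0}; idom=B0
  B6: preds {B2,B5}: {B0,B1,B2} ∩ {B0,B1,B2,B5} = {B0,B1,B2}; idom=B2

DF derivation:
  B1←B0: walk · to B0
  B1←B5: walk B5→B2→B1 to B0
  B6←B2: walk · to B2
  B6←B5: walk B5 to B2
  B0 → ∅
  B1 → {B1}
  B2 → {B1}
  B3 → ∅
  B4 → ∅
  B5 → {B1,B6}
  B6 → ∅

DF(B2) = ["B1"]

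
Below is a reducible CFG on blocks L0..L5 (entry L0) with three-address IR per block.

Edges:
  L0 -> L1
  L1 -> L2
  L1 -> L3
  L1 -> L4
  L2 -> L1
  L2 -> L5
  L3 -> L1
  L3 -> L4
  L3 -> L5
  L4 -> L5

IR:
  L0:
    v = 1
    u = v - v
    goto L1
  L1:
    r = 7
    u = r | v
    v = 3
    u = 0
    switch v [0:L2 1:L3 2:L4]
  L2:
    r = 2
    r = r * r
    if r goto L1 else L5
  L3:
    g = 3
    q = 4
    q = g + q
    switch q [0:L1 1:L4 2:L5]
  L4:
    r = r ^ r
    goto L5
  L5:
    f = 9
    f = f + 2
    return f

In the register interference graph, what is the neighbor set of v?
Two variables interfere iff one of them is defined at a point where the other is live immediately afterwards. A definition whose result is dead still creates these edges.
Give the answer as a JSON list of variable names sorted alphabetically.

Answer: ["g", "q", "r", "u"]

Working:
def/use:
  L0 def {u,v} use ∅
  L1 def {r,u,v} use {v}
  L2 def {r} use ∅
  L3 def {g,q} use ∅
  L4 def {r} use {r}
  L5 def {f} use ∅

Liveness:
  L0 li=∅ lo={v}
  L1 li={v} lo={r,v}
  L2 li={v} lo={v}
  L3 li={r,v} lo={r,v}
  L4 li={r} lo=∅
  L5 li=∅ lo=∅

Interfere edges:
  f — ∅
  g — {q,r,v}
  q — {g,r,v}
  r — {g,q,u,v}
  u — {r,v}
  v — {g,q,r,u}

N(v) = ["g", "q", "r", "u"]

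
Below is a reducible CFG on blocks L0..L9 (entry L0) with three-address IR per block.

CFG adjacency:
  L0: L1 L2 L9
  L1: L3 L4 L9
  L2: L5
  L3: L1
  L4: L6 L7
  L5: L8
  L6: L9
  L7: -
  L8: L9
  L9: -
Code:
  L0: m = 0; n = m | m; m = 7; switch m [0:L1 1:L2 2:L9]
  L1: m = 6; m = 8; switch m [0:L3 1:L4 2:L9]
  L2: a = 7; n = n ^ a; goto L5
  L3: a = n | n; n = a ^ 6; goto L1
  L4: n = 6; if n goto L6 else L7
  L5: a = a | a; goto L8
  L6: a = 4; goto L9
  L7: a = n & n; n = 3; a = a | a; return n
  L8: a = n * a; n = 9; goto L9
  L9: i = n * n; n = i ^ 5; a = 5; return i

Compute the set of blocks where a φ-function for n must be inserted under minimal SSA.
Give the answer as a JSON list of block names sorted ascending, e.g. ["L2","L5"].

Answer: ["L1", "L9"]

Analysis:
idom tree: L1←L0 L2←L0 L3←L1 L4←L1 L5←L2 L6←L4 L7←L4 L8←L5 L9←L0
Dom∩ at merges:
  L1: preds {L0,L3}: {L0} ∩ {L0,L1,L3} = {L0}; idom=L0
  L9: preds {L0,L1,L6,L8}: {L0} ∩ {L0,L1} ∩ {L0,L1,L4,L6} ∩ {L0,L2,L5,L8} = {L0}; idom=L0

DF walk-up:
  join L1 pred L0: · stop@L0
  join L1 pred L3: L3→L1 stop@L0
  join L9 pred L0: · stop@L0
  join L9 pred L1: L1 stop@L0
  join L9 pred L6: L6→L4→L1 stop@L0
  join L9 pred L8: L8→L5→L2 stop@L0
  L0 → ∅
  L1 → {L1,L9}
  L2 → {L9}
  L3 → {L1}
  L4 → {L9}
  L5 → {L9}
  L6 → {L9}
  L7 → ∅
  L8 → {L9}
  L9 → ∅

φ for n: defs {L0,L2,L3,L4,L7,L8,L9}
  DF⁺ = {L1,L9}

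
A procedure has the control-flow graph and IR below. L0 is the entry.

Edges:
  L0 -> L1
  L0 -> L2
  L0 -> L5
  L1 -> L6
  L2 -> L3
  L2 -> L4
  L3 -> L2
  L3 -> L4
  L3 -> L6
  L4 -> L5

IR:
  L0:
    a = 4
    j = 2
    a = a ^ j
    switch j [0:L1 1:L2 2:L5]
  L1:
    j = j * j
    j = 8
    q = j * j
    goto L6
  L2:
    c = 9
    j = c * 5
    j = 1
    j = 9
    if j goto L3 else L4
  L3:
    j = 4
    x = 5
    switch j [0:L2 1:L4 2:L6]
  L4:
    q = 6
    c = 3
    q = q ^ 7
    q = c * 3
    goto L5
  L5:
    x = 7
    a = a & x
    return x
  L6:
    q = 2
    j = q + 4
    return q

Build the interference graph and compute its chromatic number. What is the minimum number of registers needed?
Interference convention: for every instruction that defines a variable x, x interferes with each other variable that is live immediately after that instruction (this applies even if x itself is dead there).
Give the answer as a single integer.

Answer: 3

Derivation:
Per-block:
  L0: {a,j} / ∅
  L1: {j,q} / {j}
  L2: {c,j} / ∅
  L3: {j,x} / ∅
  L4: {c,q} / ∅
  L5: {a,x} / {a}
  L6: {j,q} / ∅

Live sets:
  L0 li=∅ lo={a,j}
  L1 li={j} lo=∅
  L2 li={a} lo={a}
  L3 li={a} lo={a}
  L4 li={a} lo={a}
  L5 li={a} lo=∅
  L6 li=∅ lo=∅

Interference:
  a — {c,j,q,x}
  c — {a,q}
  j — {a,q,x}
  q — {a,c,j}
  x — {a,j}

Colouring:
  {a,c,q} pairwise interfere (3-clique) ⇒ χ ≥ 3
  assign a→r0 c→r1 j→r1 q→r2 x→r2 — no edge inside a register ⇒ χ ≤ 3
  χ = 3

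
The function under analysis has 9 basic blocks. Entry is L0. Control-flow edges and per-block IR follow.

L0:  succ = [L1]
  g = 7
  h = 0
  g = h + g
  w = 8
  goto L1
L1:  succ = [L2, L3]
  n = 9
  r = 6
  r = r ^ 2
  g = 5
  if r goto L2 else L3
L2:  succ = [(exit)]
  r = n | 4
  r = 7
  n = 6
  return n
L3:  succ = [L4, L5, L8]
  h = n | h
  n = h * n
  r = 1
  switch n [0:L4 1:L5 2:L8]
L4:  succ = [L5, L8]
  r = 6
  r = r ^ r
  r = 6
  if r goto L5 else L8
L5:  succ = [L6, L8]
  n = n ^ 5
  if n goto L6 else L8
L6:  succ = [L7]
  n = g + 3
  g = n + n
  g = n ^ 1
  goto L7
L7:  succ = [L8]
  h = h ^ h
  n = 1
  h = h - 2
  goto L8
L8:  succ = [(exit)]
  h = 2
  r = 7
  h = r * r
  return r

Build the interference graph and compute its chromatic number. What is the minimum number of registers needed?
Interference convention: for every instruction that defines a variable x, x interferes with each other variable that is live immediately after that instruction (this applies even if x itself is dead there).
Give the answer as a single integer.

def/use:
  L0: {g,h,w} / ∅
  L1: {g,n,r} / ∅
  L2: {n,r} / {n}
  L3: {h,n,r} / {h,n}
  L4: {r} / ∅
  L5: {n} / {n}
  L6: {g,n} / {g}
  L7: {h,n} / {h}
  L8: {h,r} / ∅

Liveness:
  L0 li=∅ lo={h}
  L1 li={h} lo={g,h,n}
  L2 li={n} lo=∅
  L3 li={g,h,n} lo={g,h,n}
  L4 li={g,h,n} lo={g,h,n}
  L5 li={g,h,n} lo={g,h}
  L6 li={g,h} lo={h}
  L7 li={h} lo=∅
  L8 li=∅ lo=∅

Interference:
  g — {h,n,r}
  h — {g,n,r,w}
  n — {g,h,r}
  r — {g,h,n}
  w — {h}

Colouring:
  {g,h,n,r} pairwise interfere (4-clique) ⇒ χ ≥ 4
  4-colouring: r0={h}  r1={g,w}  r2={n}  r3={r}
  χ = 4

Answer: 4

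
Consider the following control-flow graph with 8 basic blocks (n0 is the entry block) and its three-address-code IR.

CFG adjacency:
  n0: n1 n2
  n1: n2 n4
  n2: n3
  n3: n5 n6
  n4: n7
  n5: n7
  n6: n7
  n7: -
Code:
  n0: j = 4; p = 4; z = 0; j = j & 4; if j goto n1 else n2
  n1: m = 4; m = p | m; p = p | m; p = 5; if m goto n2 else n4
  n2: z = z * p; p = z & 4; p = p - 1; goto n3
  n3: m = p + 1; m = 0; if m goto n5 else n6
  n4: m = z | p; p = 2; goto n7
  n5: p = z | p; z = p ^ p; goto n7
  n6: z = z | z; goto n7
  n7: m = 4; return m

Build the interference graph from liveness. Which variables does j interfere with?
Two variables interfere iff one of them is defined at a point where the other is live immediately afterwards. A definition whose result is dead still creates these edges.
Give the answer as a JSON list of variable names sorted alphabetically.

Answer: ["p", "z"]

Derivation:
Per-block:
  n0: {j,p,z} / ∅
  n1: {m,p} / {p}
  n2: {p,z} / {p,z}
  n3: {m} / {p}
  n4: {m,p} / {p,z}
  n5: {p,z} / {p,z}
  n6: {z} / {z}
  n7: {m} / ∅

Live sets:
  live n0: ∅→{p,z}
  live n1: {p,z}→{p,z}
  live n2: {p,z}→{p,z}
  live n3: {p,z}→{p,z}
  live n4: {p,z}→∅
  live n5: {p,z}→∅
  live n6: {z}→∅
  live n7: ∅→∅

Interfere edges:
  j↔{p,z}
  m↔{p,z}
  p↔{j,m,z}
  z↔{j,m,p}

N(j) = ["p", "z"]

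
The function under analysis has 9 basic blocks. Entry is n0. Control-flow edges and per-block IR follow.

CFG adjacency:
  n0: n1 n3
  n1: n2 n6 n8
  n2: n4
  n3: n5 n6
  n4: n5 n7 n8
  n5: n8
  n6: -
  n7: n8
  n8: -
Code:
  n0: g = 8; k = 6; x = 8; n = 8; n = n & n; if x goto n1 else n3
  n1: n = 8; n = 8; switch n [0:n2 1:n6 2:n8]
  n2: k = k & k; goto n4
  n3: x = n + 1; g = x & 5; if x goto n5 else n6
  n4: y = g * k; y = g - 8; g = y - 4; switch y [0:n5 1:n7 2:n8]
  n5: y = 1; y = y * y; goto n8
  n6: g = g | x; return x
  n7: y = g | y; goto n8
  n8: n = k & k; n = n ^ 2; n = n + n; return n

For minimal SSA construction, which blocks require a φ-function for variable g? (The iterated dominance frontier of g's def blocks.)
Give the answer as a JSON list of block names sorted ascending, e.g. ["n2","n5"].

Answer: ["n5", "n6", "n8"]

Derivation:
idom tree: n1←n0 n2←n1 n3←n0 n4←n2 n5←n0 n6←n0 n7←n4 n8←n0
Dom∩ at merges:
  n5: preds {n3,n4}: {n0,n3} ∩ {n0,n1,n2,n4} = {n0}; idom=n0
  n6: preds {n1,n3}: {n0,n1} ∩ {n0,n3} = {n0}; idom=n0
  n8: preds {n1,n4,n5,n7}: {n0,n1} ∩ {n0,n1,n2,n4} ∩ {n0,n5} ∩ {n0,n1,n2,n4,n7} = {n0}; idom=n0

DF walk-up:
  n5←n3: walk n3 to n0
  n5←n4: walk n4→n2→n1 to n0
  n6←n1: walk n1 to n0
  n6←n3: walk n3 to n0
  n8←n1: walk n1 to n0
  n8←n4: walk n4→n2→n1 to n0
  n8←n5: walk n5 to n0
  n8←n7: walk n7→n4→n2→n1 to n0
  DF(n0)=∅
  DF(n1)={n5,n6,n8}
  DF(n2)={n5,n8}
  DF(n3)={n5,n6}
  DF(n4)={n5,n8}
  DF(n5)={n8}
  DF(n6)=∅
  DF(n7)={n8}
  DF(n8)=∅

φ for g: defs {n0,n3,n4,n6}
  DF⁺ = {n5,n6,n8}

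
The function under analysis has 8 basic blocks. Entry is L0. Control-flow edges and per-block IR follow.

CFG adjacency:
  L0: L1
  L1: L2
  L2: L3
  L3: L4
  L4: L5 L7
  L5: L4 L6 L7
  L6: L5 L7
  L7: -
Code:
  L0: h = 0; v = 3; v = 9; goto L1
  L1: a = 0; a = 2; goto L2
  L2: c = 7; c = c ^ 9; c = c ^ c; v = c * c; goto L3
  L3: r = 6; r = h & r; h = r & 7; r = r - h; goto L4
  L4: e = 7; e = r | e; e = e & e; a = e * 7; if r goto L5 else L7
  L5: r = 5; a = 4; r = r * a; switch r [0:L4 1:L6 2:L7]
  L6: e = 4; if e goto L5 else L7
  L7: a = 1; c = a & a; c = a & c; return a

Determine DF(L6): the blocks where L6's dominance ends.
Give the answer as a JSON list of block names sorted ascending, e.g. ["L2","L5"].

idom tree: L1←L0 L2←L1 L3←L2 L4←L3 L5←L4 L6←L5 L7←L4
Dom at joins:
  L4: preds {L3,L5}: {L0,L1,L2,L3} ∩ {L0,L1,L2,L3,L4,L5} = {L0,L1,L2,L3}; idom=L3
  L5: preds {L4,L6}: {L0,L1,L2,L3,L4} ∩ {L0,L1,L2,L3,L4,L5,L6} = {L0,L1,L2,L3,L4}; idom=L4
  L7: preds {L4,L5,L6}: {L0,L1,L2,L3,L4} ∩ {L0,L1,L2,L3,L4,L5} ∩ {L0,L1,L2,L3,L4,L5,L6} = {L0,L1,L2,L3,L4}; idom=L4

Frontier:
  L4←L3: walk · to L3
  L4←L5: walk L5→L4 to L3
  L5←L4: walk · to L4
  L5←L6: walk L6→L5 to L4
  L7←L4: walk · to L4
  L7←L5: walk L5 to L4
  L7←L6: walk L6→L5 to L4
  L0: DF=∅
  L1: DF=∅
  L2: DF=∅
  L3: DF=∅
  L4: DF={L4}
  L5: DF={L4,L5,L7}
  L6: DF={L5,L7}
  L7: DF=∅

DF(L6) = ["L5", "L7"]

Answer: ["L5", "L7"]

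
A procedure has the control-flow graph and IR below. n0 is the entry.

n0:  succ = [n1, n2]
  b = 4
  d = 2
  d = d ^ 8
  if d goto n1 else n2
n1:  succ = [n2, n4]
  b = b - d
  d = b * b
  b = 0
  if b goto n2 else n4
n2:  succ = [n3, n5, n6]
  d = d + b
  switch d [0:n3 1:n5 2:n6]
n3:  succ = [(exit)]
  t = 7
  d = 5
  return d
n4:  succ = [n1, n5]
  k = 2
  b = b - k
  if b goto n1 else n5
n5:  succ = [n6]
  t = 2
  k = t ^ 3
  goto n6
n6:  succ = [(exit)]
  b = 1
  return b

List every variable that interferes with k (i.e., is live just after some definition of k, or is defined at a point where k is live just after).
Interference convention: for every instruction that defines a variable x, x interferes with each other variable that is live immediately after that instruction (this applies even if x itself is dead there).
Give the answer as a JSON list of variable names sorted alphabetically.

Answer: ["b", "d"]

Working:
Block summaries:
  n0: def={b,d} ue=∅
  n1: def={b,d} ue={b,d}
  n2: def={d} ue={b,d}
  n3: def={d,t} ue=∅
  n4: def={b,k} ue={b}
  n5: def={k,t} ue=∅
  n6: def={b} ue=∅

Liveness:
  n0: in=∅ out={b,d}
  n1: in={b,d} out={b,d}
  n2: in={b,d} out=∅
  n3: in=∅ out=∅
  n4: in={b,d} out={b,d}
  n5: in=∅ out=∅
  n6: in=∅ out=∅

Conflict graph:
  b — {d,k}
  d — {b,k}
  k — {b,d}
  t — ∅

N(k) = ["b", "d"]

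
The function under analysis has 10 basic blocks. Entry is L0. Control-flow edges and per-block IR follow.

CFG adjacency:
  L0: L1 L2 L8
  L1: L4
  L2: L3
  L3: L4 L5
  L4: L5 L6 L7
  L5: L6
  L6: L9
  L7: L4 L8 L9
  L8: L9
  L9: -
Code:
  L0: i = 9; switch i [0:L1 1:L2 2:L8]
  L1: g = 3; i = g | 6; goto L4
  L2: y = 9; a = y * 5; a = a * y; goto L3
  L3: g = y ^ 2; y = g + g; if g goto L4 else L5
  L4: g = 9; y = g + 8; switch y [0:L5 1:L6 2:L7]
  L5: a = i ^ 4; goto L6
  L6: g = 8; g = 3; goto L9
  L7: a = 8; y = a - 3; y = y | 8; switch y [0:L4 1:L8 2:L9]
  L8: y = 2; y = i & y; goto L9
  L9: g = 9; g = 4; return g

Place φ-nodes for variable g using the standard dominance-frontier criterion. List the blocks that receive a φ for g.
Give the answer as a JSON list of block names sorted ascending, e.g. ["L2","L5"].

Answer: ["L4", "L5", "L6", "L8", "L9"]

Analysis:
idom tree: L1←L0 L2←L0 L3←L2 L4←L0 L5←L0 L6←L0 L7←L4 L8←L0 L9←L0
Dom∩ at merges:
  L4: preds {L1,L3,L7}: {L0,L1} ∩ {L0,L2,L3} ∩ {L0,L4,L7} = {L0}; idom=L0
  L5: preds {L3,L4}: {L0,L2,L3} ∩ {L0,L4} = {L0}; idom=L0
  L6: preds {L4,L5}: {L0,L4} ∩ {L0,L5} = {L0}; idom=L0
  L8: preds {L0,L7}: {L0} ∩ {L0,L4,L7} = {L0}; idom=L0
  L9: preds {L6,L7,L8}: {L0,L6} ∩ {L0,L4,L7} ∩ {L0,L8} = {L0}; idom=L0

DF derivation:
  L4←L1: walk L1 to L0
  L4←L3: walk L3→L2 to L0
  L4←L7: walk L7→L4 to L0
  L5←L3: walk L3→L2 to L0
  L5←L4: walk L4 to L0
  L6←L4: walk L4 to L0
  L6←L5: walk L5 to L0
  L8←L0: walk · to L0
  L8←L7: walk L7→L4 to L0
  L9←L6: walk L6 to L0
  L9←L7: walk L7→L4 to L0
  L9←L8: walk L8 to L0
  L0 → ∅
  L1 → {L4}
  L2 → {L4,L5}
  L3 → {L4,L5}
  L4 → {L4,L5,L6,L8,L9}
  L5 → {L6}
  L6 → {L9}
  L7 → {L4,L8,L9}
  L8 → {L9}
  L9 → ∅

φ for g: defs {L1,L3,L4,L6,L9}
  DF⁺ = {L4,L5,L6,L8,L9}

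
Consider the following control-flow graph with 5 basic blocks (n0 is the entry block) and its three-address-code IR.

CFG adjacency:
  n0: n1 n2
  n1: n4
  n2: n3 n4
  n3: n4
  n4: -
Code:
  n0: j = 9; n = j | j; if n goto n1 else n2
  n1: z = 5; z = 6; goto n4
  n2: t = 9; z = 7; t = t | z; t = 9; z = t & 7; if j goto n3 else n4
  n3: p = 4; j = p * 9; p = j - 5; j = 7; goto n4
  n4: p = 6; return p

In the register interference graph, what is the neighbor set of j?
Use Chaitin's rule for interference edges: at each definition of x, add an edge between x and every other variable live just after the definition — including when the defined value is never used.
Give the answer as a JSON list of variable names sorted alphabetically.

Answer: ["n", "t", "z"]

Analysis:
def/use:
  n0 def {j,n} use ∅
  n1 def {z} use ∅
  n2 def {t,z} use {j}
  n3 def {j,p} use ∅
  n4 def {p} use ∅

Liveness:
  live n0: ∅→{j}
  live n1: ∅→∅
  live n2: {j}→∅
  live n3: ∅→∅
  live n4: ∅→∅

Conflict graph:
  j — {n,t,z}
  n — {j}
  p — ∅
  t — {j,z}
  z — {j,t}

N(j) = ["n", "t", "z"]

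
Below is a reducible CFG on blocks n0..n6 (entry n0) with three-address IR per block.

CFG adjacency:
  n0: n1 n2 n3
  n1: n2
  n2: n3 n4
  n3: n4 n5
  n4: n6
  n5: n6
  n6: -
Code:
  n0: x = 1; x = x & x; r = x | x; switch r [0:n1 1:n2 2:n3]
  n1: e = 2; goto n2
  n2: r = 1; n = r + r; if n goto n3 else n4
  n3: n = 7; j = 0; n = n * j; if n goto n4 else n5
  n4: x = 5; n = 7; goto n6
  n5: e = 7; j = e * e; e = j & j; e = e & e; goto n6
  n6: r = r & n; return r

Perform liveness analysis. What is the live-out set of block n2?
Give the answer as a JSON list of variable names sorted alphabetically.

Per-block:
  n0: def={r,x} ue=∅
  n1: def={e} ue=∅
  n2: def={n,r} ue=∅
  n3: def={j,n} ue=∅
  n4: def={n,x} ue=∅
  n5: def={e,j} ue=∅
  n6: def={r} ue={n,r}

Backward fixpoint:
  n0: in=∅ out={r}
  n1: in=∅ out=∅
  n2: in=∅ out={r}
  n3: in={r} out={n,r}
  n4: in={r} out={n,r}
  n5: in={n,r} out={n,r}
  n6: in={n,r} out=∅

live-out(n2) = ["r"]

Answer: ["r"]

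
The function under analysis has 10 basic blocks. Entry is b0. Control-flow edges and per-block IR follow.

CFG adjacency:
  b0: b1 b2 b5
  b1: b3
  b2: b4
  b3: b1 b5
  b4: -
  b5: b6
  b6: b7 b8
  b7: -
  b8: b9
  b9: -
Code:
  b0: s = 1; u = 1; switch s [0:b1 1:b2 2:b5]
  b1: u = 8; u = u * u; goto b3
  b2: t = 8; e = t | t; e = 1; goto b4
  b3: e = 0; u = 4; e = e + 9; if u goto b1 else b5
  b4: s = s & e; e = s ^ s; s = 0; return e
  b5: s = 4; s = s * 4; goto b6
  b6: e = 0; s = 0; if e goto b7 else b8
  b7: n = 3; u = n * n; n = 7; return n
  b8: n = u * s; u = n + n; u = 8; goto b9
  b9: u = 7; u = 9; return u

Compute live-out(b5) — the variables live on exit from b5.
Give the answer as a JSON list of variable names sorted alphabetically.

def/use:
  b0: def={s,u} ue=∅
  b1: def={u} ue=∅
  b2: def={e,t} ue=∅
  b3: def={e,u} ue=∅
  b4: def={e,s} ue={e,s}
  b5: def={s} ue=∅
  b6: def={e,s} ue=∅
  b7: def={n,u} ue=∅
  b8: def={n,u} ue={s,u}
  b9: def={u} ue=∅

Backward fixpoint:
  live b0: ∅→{s,u}
  live b1: ∅→∅
  live b2: {s}→{e,s}
  live b3: ∅→{u}
  live b4: {e,s}→∅
  live b5: {u}→{u}
  live b6: {u}→{s,u}
  live b7: ∅→∅
  live b8: {s,u}→∅
  live b9: ∅→∅

live-out(b5) = ["u"]

Answer: ["u"]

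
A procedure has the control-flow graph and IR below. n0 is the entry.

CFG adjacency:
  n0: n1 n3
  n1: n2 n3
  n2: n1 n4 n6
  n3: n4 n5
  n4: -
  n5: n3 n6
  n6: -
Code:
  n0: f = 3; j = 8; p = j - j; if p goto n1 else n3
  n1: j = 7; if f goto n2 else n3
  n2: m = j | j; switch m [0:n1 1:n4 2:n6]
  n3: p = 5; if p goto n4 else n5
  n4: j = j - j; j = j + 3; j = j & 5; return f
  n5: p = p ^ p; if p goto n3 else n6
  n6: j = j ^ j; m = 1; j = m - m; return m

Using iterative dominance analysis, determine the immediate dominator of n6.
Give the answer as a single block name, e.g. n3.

Answer: n0

Derivation:
idom tree: n1←n0 n2←n1 n3←n0 n4←n0 n5←n3 n6←n0
Dom∩ at merges:
  n1: preds {n0,n2}: {n0} ∩ {n0,n1,n2} = {n0}; idom=n0
  n3: preds {n0,n1,n5}: {n0} ∩ {n0,n1} ∩ {n0,n3,n5} = {n0}; idom=n0
  n4: preds {n2,n3}: {n0,n1,n2} ∩ {n0,n3} = {n0}; idom=n0
  n6: preds {n2,n5}: {n0,n1,n2} ∩ {n0,n3,n5} = {n0}; idom=n0

idom(n6) = n0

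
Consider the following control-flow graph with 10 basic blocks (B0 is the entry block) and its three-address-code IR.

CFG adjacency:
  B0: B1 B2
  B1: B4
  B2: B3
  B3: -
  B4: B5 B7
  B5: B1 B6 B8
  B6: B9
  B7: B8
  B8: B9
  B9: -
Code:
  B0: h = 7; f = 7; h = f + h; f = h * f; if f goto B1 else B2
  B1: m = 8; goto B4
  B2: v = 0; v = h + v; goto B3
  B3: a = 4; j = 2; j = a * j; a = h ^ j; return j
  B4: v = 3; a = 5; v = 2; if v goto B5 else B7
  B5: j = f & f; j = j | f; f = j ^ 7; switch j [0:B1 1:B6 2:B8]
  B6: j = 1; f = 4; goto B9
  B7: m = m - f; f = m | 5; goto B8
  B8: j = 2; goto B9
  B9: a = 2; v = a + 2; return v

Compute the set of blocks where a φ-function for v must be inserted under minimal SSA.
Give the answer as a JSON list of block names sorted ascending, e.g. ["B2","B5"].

idom tree: B1←B0 B2←B0 B3←B2 B4←B1 B5←B4 B6←B5 B7←B4 B8←B4 B9←B4
Dom∩ at merges:
  B1: preds {B0,B5}: {B0} ∩ {B0,B1,B4,B5} = {B0}; idom=B0
  B8: preds {B5,B7}: {B0,B1,B4,B5} ∩ {B0,B1,B4,B7} = {B0,B1,B4}; idom=B4
  B9: preds {B6,B8}: {B0,B1,B4,B5,B6} ∩ {B0,B1,B4,B8} = {B0,B1,B4}; idom=B4

DF walk-up:
  B1←B0: walk · to B0
  B1←B5: walk B5→B4→B1 to B0
  B8←B5: walk B5 to B4
  B8←B7: walk B7 to B4
  B9←B6: walk B6→B5 to B4
  B9←B8: walk B8 to B4
  DF(B0)=∅
  DF(B1)={B1}
  DF(B2)=∅
  DF(B3)=∅
  DF(B4)={B1}
  DF(B5)={B1,B8,B9}
  DF(B6)={B9}
  DF(B7)={B8}
  DF(B8)={B9}
  DF(B9)=∅

φ for v: defs {B2,B4,B9}
  DF⁺ = {B1}

Answer: ["B1"]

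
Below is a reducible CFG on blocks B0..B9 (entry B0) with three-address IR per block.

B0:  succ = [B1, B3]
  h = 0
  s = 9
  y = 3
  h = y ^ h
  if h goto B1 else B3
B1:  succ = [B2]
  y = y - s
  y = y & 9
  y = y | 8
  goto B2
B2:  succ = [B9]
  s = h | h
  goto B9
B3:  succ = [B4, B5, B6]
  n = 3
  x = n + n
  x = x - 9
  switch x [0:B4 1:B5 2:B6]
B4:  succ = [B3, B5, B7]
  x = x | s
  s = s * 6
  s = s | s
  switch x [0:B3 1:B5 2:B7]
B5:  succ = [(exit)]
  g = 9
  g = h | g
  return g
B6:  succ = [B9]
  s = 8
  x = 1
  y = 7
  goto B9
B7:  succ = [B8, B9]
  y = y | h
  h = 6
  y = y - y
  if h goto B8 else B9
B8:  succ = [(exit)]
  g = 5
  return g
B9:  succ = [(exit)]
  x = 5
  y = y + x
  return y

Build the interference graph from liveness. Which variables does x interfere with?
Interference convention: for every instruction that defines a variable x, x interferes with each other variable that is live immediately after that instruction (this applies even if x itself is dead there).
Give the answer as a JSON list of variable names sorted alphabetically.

Answer: ["h", "s", "y"]

Derivation:
Block summaries:
  B0: {h,s,y} / ∅
  B1: {y} / {s,y}
  B2: {s} / {h}
  B3: {n,x} / ∅
  B4: {s,x} / {s,x}
  B5: {g} / {h}
  B6: {s,x,y} / ∅
  B7: {h,y} / {h,y}
  B8: {g} / ∅
  B9: {x,y} / {y}

Live sets:
  live B0: ∅→{h,s,y}
  live B1: {h,s,y}→{h,y}
  live B2: {h,y}→{y}
  live B3: {h,s,y}→{h,s,x,y}
  live B4: {h,s,x,y}→{h,s,y}
  live B5: {h}→∅
  live B6: ∅→{y}
  live B7: {h,y}→{y}
  live B8: ∅→∅
  live B9: {y}→∅

Interfere edges:
  g↔{h}
  h↔{g,n,s,x,y}
  n↔{h,s,y}
  s↔{h,n,x,y}
  x↔{h,s,y}
  y↔{h,n,s,x}

N(x) = ["h", "s", "y"]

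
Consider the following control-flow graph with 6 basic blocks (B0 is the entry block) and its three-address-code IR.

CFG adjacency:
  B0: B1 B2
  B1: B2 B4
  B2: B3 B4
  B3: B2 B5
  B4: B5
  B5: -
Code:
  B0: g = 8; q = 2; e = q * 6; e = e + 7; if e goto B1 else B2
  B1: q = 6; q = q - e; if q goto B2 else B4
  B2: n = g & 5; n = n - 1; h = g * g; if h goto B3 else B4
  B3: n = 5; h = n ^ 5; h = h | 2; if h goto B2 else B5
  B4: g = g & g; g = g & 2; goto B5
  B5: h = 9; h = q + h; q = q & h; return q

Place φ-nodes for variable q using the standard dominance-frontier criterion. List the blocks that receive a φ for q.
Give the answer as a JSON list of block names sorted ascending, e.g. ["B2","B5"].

Answer: ["B2", "B4", "B5"]

Working:
idom tree: B1←B0 B2←B0 B3←B2 B4←B0 B5←B0
Join-block Dom:
  B2: preds {B0,B1,B3}: {B0} ∩ {B0,B1} ∩ {B0,B2,B3} = {B0}; idom=B0
  B4: preds {B1,B2}: {B0,B1} ∩ {B0,B2} = {B0}; idom=B0
  B5: preds {B3,B4}: {B0,B2,B3} ∩ {B0,B4} = {B0}; idom=B0

DF walk-up:
  B2←B0: walk · to B0
  B2←B1: walk B1 to B0
  B2←B3: walk B3→B2 to B0
  B4←B1: walk B1 to B0
  B4←B2: walk B2 to B0
  B5←B3: walk B3→B2 to B0
  B5←B4: walk B4 to B0
  DF(B0)=∅
  DF(B1)={B2,B4}
  DF(B2)={B2,B4,B5}
  DF(B3)={B2,B5}
  DF(B4)={B5}
  DF(B5)=∅

φ for q: defs {B0,B1,B5}
  DF⁺ = {B2,B4,B5}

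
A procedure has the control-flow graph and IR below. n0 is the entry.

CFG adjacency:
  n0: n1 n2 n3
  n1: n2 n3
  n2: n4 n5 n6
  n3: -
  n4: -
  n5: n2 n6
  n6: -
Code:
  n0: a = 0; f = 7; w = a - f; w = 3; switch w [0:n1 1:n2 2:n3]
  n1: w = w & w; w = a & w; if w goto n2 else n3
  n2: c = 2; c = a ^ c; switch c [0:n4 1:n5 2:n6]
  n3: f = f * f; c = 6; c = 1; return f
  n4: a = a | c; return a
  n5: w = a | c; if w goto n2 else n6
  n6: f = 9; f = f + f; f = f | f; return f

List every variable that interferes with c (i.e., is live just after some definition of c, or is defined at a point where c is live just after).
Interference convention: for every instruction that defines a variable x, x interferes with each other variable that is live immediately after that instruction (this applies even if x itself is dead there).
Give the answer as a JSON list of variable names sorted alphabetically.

Per-block:
  n0: {a,f,w} / ∅
  n1: {w} / {a,w}
  n2: {c} / {a}
  n3: {c,f} / {f}
  n4: {a} / {a,c}
  n5: {w} / {a,c}
  n6: {f} / ∅

Backward fixpoint:
  live n0: ∅→{a,f,w}
  live n1: {a,f,w}→{a,f}
  live n2: {a}→{a,c}
  live n3: {f}→∅
  live n4: {a,c}→∅
  live n5: {a,c}→{a}
  live n6: ∅→∅

Interfere edges:
  a: {c,f,w}
  c: {a,f}
  f: {a,c,w}
  w: {a,f}

N(c) = ["a", "f"]

Answer: ["a", "f"]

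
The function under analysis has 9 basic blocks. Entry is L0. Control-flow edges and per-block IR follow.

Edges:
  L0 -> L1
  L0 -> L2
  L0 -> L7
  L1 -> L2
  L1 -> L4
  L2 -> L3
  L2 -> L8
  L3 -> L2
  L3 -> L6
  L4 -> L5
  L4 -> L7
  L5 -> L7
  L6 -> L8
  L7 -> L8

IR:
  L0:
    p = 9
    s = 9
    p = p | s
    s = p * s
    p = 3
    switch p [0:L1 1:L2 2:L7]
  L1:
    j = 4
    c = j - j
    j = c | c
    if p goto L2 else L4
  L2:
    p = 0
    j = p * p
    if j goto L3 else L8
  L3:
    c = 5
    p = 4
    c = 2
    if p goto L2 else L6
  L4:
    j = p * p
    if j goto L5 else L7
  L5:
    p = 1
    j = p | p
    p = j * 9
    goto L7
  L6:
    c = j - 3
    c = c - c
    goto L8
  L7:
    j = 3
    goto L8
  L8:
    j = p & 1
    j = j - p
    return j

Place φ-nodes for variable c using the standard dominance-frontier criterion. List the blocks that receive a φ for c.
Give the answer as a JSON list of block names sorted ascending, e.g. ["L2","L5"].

idom tree: L1←L0 L2←L0 L3←L2 L4←L1 L5←L4 L6←L3 L7←L0 L8←L0
Dom at joins:
  L2: preds {L0,L1,L3}: {L0} ∩ {L0,L1} ∩ {L0,L2,L3} = {L0}; idom=L0
  L7: preds {L0,L4,L5}: {L0} ∩ {L0,L1,L4} ∩ {L0,L1,L4,L5} = {L0}; idom=L0
  L8: preds {L2,L6,L7}: {L0,L2} ∩ {L0,L2,L3,L6} ∩ {L0,L7} = {L0}; idom=L0

DF derivation:
  join L2 pred L0: · stop@L0
  join L2 pred L1: L1 stop@L0
  join L2 pred L3: L3→L2 stop@L0
  join L7 pred L0: · stop@L0
  join L7 pred L4: L4→L1 stop@L0
  join L7 pred L5: L5→L4→L1 stop@L0
  join L8 pred L2: L2 stop@L0
  join L8 pred L6: L6→L3→L2 stop@L0
  join L8 pred L7: L7 stop@L0
  L0: DF=∅
  L1: DF={L2,L7}
  L2: DF={L2,L8}
  L3: DF={L2,L8}
  L4: DF={L7}
  L5: DF={L7}
  L6: DF={L8}
  L7: DF={L8}
  L8: DF=∅

φ for c: defs {L1,L3,L6}
  DF⁺ = {L2,L7,L8}

Answer: ["L2", "L7", "L8"]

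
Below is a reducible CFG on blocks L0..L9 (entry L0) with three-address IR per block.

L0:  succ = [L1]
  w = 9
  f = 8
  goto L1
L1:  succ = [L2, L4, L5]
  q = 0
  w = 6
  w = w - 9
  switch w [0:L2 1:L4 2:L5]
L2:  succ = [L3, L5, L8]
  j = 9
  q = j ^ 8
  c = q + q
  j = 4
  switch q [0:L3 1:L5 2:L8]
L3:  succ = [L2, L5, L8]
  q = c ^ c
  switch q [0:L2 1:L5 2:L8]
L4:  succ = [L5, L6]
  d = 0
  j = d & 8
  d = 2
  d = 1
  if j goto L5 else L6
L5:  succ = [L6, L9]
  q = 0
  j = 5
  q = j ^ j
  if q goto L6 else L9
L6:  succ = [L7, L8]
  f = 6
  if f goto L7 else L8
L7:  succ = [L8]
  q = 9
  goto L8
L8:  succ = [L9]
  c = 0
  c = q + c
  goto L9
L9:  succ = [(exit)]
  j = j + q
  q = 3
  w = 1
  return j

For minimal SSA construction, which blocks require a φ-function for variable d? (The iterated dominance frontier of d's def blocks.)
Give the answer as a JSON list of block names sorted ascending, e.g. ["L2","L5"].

Answer: ["L5", "L6", "L8", "L9"]

Analysis:
idom tree: L1←L0 L2←L1 L3←L2 L4←L1 L5←L1 L6←L1 L7←L6 L8←L1 L9←L1
Dom at joins:
  L2: preds {L1,L3}: {L0,L1} ∩ {L0,L1,L2,L3} = {L0,L1}; idom=L1
  L5: preds {L1,L2,L3,L4}: {L0,L1} ∩ {L0,L1,L2} ∩ {L0,L1,L2,L3} ∩ {L0,L1,L4} = {L0,L1}; idom=L1
  L6: preds {L4,L5}: {L0,L1,L4} ∩ {L0,L1,L5} = {L0,L1}; idom=L1
  L8: preds {L2,L3,L6,L7}: {L0,L1,L2} ∩ {L0,L1,L2,L3} ∩ {L0,L1,L6} ∩ {L0,L1,L6,L7} = {L0,L1}; idom=L1
  L9: preds {L5,L8}: {L0,L1,L5} ∩ {L0,L1,L8} = {L0,L1}; idom=L1

DF walk-up:
  L2←L1: walk · to L1
  L2←L3: walk L3→L2 to L1
  L5←L1: walk · to L1
  L5←L2: walk L2 to L1
  L5←L3: walk L3→L2 to L1
  L5←L4: walk L4 to L1
  L6←L4: walk L4 to L1
  L6←L5: walk L5 to L1
  L8←L2: walk L2 to L1
  L8←L3: walk L3→L2 to L1
  L8←L6: walk L6 to L1
  L8←L7: walk L7→L6 to L1
  L9←L5: walk L5 to L1
  L9←L8: walk L8 to L1
  L0: DF=∅
  L1: DF=∅
  L2: DF={L2,L5,L8}
  L3: DF={L2,L5,L8}
  L4: DF={L5,L6}
  L5: DF={L6,L9}
  L6: DF={L8}
  L7: DF={L8}
  L8: DF={L9}
  L9: DF=∅

φ for d: defs {L4}
  DF⁺ = {L5,L6,L8,L9}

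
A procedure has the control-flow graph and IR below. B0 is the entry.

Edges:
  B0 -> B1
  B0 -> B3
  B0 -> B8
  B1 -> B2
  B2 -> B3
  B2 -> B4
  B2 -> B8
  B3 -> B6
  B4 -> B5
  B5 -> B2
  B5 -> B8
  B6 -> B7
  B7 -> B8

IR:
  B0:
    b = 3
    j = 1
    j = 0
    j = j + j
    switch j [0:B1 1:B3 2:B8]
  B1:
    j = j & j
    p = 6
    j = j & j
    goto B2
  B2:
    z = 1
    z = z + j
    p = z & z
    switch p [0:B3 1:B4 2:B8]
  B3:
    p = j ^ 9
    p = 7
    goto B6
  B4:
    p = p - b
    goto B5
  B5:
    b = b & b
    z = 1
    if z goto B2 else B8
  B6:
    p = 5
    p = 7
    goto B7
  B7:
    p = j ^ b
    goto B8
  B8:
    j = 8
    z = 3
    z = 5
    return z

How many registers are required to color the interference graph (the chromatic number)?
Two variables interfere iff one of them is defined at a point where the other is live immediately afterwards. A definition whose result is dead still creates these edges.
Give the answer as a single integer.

Answer: 3

Derivation:
Block summaries:
  B0: def={b,j} ue=∅
  B1: def={j,p} ue={j}
  B2: def={p,z} ue={j}
  B3: def={p} ue={j}
  B4: def={p} ue={b,p}
  B5: def={b,z} ue={b}
  B6: def={p} ue=∅
  B7: def={p} ue={b,j}
  B8: def={j,z} ue=∅

Liveness:
  live B0: ∅→{b,j}
  live B1: {b,j}→{b,j}
  live B2: {b,j}→{b,j,p}
  live B3: {b,j}→{b,j}
  live B4: {b,j,p}→{b,j}
  live B5: {b,j}→{b,j}
  live B6: {b,j}→{b,j}
  live B7: {b,j}→∅
  live B8: ∅→∅

Interfere edges:
  b: {j,p,z}
  j: {b,p,z}
  p: {b,j}
  z: {b,j}

Registers:
  {b,j,p} pairwise interfere (3-clique) ⇒ χ ≥ 3
  assign b→R0 j→R1 p→R2 z→R2 — no edge inside a register ⇒ χ ≤ 3
  χ = 3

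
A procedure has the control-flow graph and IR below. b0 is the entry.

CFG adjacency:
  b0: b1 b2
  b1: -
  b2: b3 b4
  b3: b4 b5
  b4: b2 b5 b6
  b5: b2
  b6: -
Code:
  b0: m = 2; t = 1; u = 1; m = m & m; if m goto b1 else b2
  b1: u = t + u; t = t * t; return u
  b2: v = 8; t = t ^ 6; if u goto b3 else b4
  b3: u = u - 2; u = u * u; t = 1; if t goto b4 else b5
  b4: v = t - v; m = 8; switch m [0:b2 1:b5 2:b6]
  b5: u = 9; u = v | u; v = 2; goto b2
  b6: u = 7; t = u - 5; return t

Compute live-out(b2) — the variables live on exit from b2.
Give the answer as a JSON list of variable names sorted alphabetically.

def/use:
  b0 def {m,t,u} use ∅
  b1 def {t,u} use {t,u}
  b2 def {t,v} use {t,u}
  b3 def {t,u} use {u}
  b4 def {m,v} use {t,v}
  b5 def {u,v} use {v}
  b6 def {t,u} use ∅

Liveness:
  live b0: ∅→{t,u}
  live b1: {t,u}→∅
  live b2: {t,u}→{t,u,v}
  live b3: {u,v}→{t,u,v}
  live b4: {t,u,v}→{t,u,v}
  live b5: {t,v}→{t,u}
  live b6: ∅→∅

live-out(b2) = ["t", "u", "v"]

Answer: ["t", "u", "v"]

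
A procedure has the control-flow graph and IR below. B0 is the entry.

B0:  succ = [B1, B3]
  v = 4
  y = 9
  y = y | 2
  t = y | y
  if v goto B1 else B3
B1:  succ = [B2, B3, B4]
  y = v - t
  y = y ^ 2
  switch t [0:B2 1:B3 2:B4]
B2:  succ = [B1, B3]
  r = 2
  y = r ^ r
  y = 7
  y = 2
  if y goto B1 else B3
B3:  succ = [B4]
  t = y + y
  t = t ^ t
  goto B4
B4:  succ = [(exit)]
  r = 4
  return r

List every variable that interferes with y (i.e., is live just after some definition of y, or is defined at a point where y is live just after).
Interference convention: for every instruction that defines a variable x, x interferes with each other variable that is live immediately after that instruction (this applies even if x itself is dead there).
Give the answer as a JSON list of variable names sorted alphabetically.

Answer: ["t", "v"]

Analysis:
Per-block:
  B0 def {t,v,y} use ∅
  B1 def {y} use {t,v}
  B2 def {r,y} use ∅
  B3 def {t} use {y}
  B4 def {r} use ∅

Backward fixpoint:
  B0: in=∅ out={t,v,y}
  B1: in={t,v} out={t,v,y}
  B2: in={t,v} out={t,v,y}
  B3: in={y} out=∅
  B4: in=∅ out=∅

Conflict graph:
  r: {t,v}
  t: {r,v,y}
  v: {r,t,y}
  y: {t,v}

N(y) = ["t", "v"]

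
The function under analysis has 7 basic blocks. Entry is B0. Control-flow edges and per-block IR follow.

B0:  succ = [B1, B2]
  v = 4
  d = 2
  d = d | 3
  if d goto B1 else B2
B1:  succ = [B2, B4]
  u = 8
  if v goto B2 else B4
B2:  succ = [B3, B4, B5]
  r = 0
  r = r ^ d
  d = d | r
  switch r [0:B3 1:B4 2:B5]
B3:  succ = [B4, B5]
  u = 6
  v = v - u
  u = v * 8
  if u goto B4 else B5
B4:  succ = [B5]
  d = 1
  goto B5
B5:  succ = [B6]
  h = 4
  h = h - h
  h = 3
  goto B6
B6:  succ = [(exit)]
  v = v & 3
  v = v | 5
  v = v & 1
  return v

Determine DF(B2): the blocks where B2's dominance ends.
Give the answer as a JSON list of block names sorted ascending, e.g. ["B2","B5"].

Answer: ["B4", "B5"]

Analysis:
idom tree: B1←B0 B2←B0 B3←B2 B4←B0 B5←B0 B6←B5
Dom∩ at merges:
  B2: preds {B0,B1}: {B0} ∩ {B0,B1} = {B0}; idom=B0
  B4: preds {B1,B2,B3}: {B0,B1} ∩ {B0,B2} ∩ {B0,B2,B3} = {B0}; idom=B0
  B5: preds {B2,B3,B4}: {B0,B2} ∩ {B0,B2,B3} ∩ {B0,B4} = {B0}; idom=B0

Frontier:
  B2←B0: walk · to B0
  B2←B1: walk B1 to B0
  B4←B1: walk B1 to B0
  B4←B2: walk B2 to B0
  B4←B3: walk B3→B2 to B0
  B5←B2: walk B2 to B0
  B5←B3: walk B3→B2 to B0
  B5←B4: walk B4 to B0
  B0: DF=∅
  B1: DF={B2,B4}
  B2: DF={B4,B5}
  B3: DF={B4,B5}
  B4: DF={B5}
  B5: DF=∅
  B6: DF=∅

DF(B2) = ["B4", "B5"]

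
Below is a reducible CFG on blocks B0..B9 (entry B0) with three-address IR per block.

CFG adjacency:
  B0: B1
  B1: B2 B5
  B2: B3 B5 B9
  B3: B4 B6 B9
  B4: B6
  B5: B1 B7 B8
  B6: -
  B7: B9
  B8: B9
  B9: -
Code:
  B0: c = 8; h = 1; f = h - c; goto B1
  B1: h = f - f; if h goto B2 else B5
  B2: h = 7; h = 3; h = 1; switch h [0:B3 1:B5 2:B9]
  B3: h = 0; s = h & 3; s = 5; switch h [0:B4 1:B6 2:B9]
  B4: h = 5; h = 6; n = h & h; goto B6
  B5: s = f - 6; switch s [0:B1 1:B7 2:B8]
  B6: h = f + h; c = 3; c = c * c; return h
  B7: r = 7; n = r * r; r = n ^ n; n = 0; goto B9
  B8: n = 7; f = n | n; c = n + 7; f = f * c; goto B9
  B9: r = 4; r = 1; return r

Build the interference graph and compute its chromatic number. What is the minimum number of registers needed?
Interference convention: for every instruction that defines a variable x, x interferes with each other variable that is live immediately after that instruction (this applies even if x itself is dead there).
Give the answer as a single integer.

Block summaries:
  B0 def {c,f,h} use ∅
  B1 def {h} use {f}
  B2 def {h} use ∅
  B3 def {h,s} use ∅
  B4 def {h,n} use ∅
  B5 def {s} use {f}
  B6 def {c,h} use {f,h}
  B7 def {n,r} use ∅
  B8 def {c,f,n} use ∅
  B9 def {r} use ∅

Backward fixpoint:
  B0: in=∅ out={f}
  B1: in={f} out={f}
  B2: in={f} out={f}
  B3: in={f} out={f,h}
  B4: in={f} out={f,h}
  B5: in={f} out={f}
  B6: in={f,h} out=∅
  B7: in=∅ out=∅
  B8: in=∅ out=∅
  B9: in=∅ out=∅

Conflict graph:
  c: {f,h}
  f: {c,h,n,s}
  h: {c,f,n,s}
  n: {f,h}
  r: ∅
  s: {f,h}

Chromatic number:
  lower bound: {c,f,h} mutually conflict ⇒ χ ≥ 3
  3-colouring: R0={f,r}  R1={h}  R2={c,n,s}
  χ = 3

Answer: 3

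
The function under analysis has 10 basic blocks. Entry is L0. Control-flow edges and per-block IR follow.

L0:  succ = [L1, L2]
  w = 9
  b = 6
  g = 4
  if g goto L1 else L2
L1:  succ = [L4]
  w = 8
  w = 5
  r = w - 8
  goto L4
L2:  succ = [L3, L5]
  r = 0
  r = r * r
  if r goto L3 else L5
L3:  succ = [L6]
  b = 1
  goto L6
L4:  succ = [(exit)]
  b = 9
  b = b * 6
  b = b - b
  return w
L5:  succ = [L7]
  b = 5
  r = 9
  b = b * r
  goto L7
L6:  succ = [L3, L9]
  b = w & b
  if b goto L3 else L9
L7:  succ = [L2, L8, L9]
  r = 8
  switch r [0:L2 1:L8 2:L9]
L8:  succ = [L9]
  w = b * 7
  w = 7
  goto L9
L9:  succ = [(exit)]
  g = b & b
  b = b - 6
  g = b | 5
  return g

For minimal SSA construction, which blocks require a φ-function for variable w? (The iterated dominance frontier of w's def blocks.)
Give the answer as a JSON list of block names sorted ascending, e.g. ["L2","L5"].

idom tree: L1←L0 L2←L0 L3←L2 L4←L1 L5←L2 L6←L3 L7←L5 L8←L7 L9←L2
Join-block Dom:
  L2: preds {L0,L7}: {L0} ∩ {L0,L2,L5,L7} = {L0}; idom=L0
  L3: preds {L2,L6}: {L0,L2} ∩ {L0,L2,L3,L6} = {L0,L2}; idom=L2
  L9: preds {L6,L7,L8}: {L0,L2,L3,L6} ∩ {L0,L2,L5,L7} ∩ {L0,L2,L5,L7,L8} = {L0,L2}; idom=L2

DF derivation:
  L2←L0: walk · to L0
  L2←L7: walk L7→L5→L2 to L0
  L3←L2: walk · to L2
  L3←L6: walk L6→L3 to L2
  L9←L6: walk L6→L3 to L2
  L9←L7: walk L7→L5 to L2
  L9←L8: walk L8→L7→L5 to L2
  L0 → ∅
  L1 → ∅
  L2 → {L2}
  L3 → {L3,L9}
  L4 → ∅
  L5 → {L2,L9}
  L6 → {L3,L9}
  L7 → {L2,L9}
  L8 → {L9}
  L9 → ∅

φ for w: defs {L0,L1,L8}
  DF⁺ = {L9}

Answer: ["L9"]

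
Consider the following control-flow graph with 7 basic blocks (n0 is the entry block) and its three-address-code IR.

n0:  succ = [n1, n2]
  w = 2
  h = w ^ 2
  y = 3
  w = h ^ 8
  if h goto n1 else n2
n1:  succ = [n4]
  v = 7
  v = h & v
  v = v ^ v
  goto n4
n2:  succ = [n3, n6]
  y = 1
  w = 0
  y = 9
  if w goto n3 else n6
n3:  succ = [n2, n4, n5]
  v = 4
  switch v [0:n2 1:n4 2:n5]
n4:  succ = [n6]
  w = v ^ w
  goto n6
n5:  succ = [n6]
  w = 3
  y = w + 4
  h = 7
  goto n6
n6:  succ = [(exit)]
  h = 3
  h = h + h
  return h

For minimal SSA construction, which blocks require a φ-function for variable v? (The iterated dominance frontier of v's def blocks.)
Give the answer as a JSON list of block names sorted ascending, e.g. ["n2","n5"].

idom tree: n1←n0 n2←n0 n3←n2 n4←n0 n5←n3 n6←n0
Dom∩ at merges:
  n2: preds {n0,n3}: {n0} ∩ {n0,n2,n3} = {n0}; idom=n0
  n4: preds {n1,n3}: {n0,n1} ∩ {n0,n2,n3} = {n0}; idom=n0
  n6: preds {n2,n4,n5}: {n0,n2} ∩ {n0,n4} ∩ {n0,n2,n3,n5} = {n0}; idom=n0

Frontier:
  join n2 pred n0: · stop@n0
  join n2 pred n3: n3→n2 stop@n0
  join n4 pred n1: n1 stop@n0
  join n4 pred n3: n3→n2 stop@n0
  join n6 pred n2: n2 stop@n0
  join n6 pred n4: n4 stop@n0
  join n6 pred n5: n5→n3→n2 stop@n0
  n0: DF=∅
  n1: DF={n4}
  n2: DF={n2,n4,n6}
  n3: DF={n2,n4,n6}
  n4: DF={n6}
  n5: DF={n6}
  n6: DF=∅

φ for v: defs {n1,n3}
  DF⁺ = {n2,n4,n6}

Answer: ["n2", "n4", "n6"]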